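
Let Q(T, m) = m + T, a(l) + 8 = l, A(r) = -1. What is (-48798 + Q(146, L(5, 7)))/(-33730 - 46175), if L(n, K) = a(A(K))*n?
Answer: 48697/79905 ≈ 0.60944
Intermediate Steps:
a(l) = -8 + l
L(n, K) = -9*n (L(n, K) = (-8 - 1)*n = -9*n)
Q(T, m) = T + m
(-48798 + Q(146, L(5, 7)))/(-33730 - 46175) = (-48798 + (146 - 9*5))/(-33730 - 46175) = (-48798 + (146 - 45))/(-79905) = (-48798 + 101)*(-1/79905) = -48697*(-1/79905) = 48697/79905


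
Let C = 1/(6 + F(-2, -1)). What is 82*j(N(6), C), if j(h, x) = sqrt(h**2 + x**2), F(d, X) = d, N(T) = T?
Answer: 41*sqrt(577)/2 ≈ 492.43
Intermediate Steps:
C = 1/4 (C = 1/(6 - 2) = 1/4 ≈ 0.25000)
82*j(N(6), C) = 82*sqrt(6**2 + (1/4)**2) = 82*sqrt(36 + 1/16) = 82*sqrt(577/16) = 82*(sqrt(577)/4) = 41*sqrt(577)/2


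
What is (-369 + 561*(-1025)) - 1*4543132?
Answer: -5118526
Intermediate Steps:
(-369 + 561*(-1025)) - 1*4543132 = (-369 - 575025) - 4543132 = -575394 - 4543132 = -5118526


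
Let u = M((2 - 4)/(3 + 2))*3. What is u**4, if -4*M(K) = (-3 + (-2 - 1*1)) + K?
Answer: 331776/625 ≈ 530.84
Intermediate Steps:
M(K) = 3/2 - K/4 (M(K) = -((-3 + (-2 - 1*1)) + K)/4 = -((-3 + (-2 - 1)) + K)/4 = -((-3 - 3) + K)/4 = -(-6 + K)/4 = 3/2 - K/4)
u = 24/5 (u = (3/2 - (2 - 4)/(4*(3 + 2)))*3 = (3/2 - (-1)/(2*5))*3 = (3/2 - 1/4*(-2/5))*3 = (3/2 + 1/10)*3 = (8/5)*3 = 24/5 ≈ 4.8000)
u**4 = (24/5)**4 = 331776/625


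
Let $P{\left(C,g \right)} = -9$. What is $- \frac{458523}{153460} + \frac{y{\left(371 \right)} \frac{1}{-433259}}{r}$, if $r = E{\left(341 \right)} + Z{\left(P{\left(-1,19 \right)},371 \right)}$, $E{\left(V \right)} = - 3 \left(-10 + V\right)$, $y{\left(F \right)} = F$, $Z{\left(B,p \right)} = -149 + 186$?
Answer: $- \frac{11869884624952}{3972653586865} \approx -2.9879$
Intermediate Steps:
$Z{\left(B,p \right)} = 37$
$E{\left(V \right)} = 30 - 3 V$
$r = -956$ ($r = \left(30 - 1023\right) + 37 = -993 + 37 = -956$)
$- \frac{458523}{153460} + \frac{y{\left(371 \right)} \frac{1}{-433259}}{r} = - \frac{458523}{153460} + \frac{371 \frac{1}{-433259}}{-956} = \left(-458523\right) \frac{1}{153460} + 371 \left(- \frac{1}{433259}\right) \left(- \frac{1}{956}\right) = - \frac{458523}{153460} - - \frac{371}{414195604} = - \frac{458523}{153460} + \frac{371}{414195604} = - \frac{11869884624952}{3972653586865}$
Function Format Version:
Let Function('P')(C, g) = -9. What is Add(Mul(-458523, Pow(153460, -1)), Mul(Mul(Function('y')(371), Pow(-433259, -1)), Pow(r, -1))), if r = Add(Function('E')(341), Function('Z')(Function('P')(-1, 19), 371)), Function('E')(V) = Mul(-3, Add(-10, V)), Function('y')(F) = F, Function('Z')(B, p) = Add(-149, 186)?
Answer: Rational(-11869884624952, 3972653586865) ≈ -2.9879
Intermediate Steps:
Function('Z')(B, p) = 37
Function('E')(V) = Add(30, Mul(-3, V))
r = -956 (r = Add(Add(30, Mul(-3, 341)), 37) = Add(Add(30, -1023), 37) = Add(-993, 37) = -956)
Add(Mul(-458523, Pow(153460, -1)), Mul(Mul(Function('y')(371), Pow(-433259, -1)), Pow(r, -1))) = Add(Mul(-458523, Pow(153460, -1)), Mul(Mul(371, Pow(-433259, -1)), Pow(-956, -1))) = Add(Mul(-458523, Rational(1, 153460)), Mul(Mul(371, Rational(-1, 433259)), Rational(-1, 956))) = Add(Rational(-458523, 153460), Mul(Rational(-371, 433259), Rational(-1, 956))) = Add(Rational(-458523, 153460), Rational(371, 414195604)) = Rational(-11869884624952, 3972653586865)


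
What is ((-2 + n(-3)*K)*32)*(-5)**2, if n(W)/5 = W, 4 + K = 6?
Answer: -25600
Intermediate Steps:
K = 2 (K = -4 + 6 = 2)
n(W) = 5*W
((-2 + n(-3)*K)*32)*(-5)**2 = ((-2 + (5*(-3))*2)*32)*(-5)**2 = ((-2 - 15*2)*32)*25 = ((-2 - 30)*32)*25 = -32*32*25 = -1024*25 = -25600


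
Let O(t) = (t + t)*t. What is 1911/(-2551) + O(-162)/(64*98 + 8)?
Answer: 15236976/2002535 ≈ 7.6088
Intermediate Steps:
O(t) = 2*t² (O(t) = (2*t)*t = 2*t²)
1911/(-2551) + O(-162)/(64*98 + 8) = 1911/(-2551) + (2*(-162)²)/(64*98 + 8) = 1911*(-1/2551) + (2*26244)/(6272 + 8) = -1911/2551 + 52488/6280 = -1911/2551 + 52488*(1/6280) = -1911/2551 + 6561/785 = 15236976/2002535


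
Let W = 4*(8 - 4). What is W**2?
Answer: 256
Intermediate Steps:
W = 16 (W = 4*4 = 16)
W**2 = 16**2 = 256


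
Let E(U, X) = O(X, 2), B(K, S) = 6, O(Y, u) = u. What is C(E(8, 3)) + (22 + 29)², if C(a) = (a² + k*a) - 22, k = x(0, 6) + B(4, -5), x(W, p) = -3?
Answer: 2589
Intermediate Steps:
E(U, X) = 2
k = 3 (k = -3 + 6 = 3)
C(a) = -22 + a² + 3*a (C(a) = (a² + 3*a) - 22 = -22 + a² + 3*a)
C(E(8, 3)) + (22 + 29)² = (-22 + 2² + 3*2) + (22 + 29)² = (-22 + 4 + 6) + 51² = -12 + 2601 = 2589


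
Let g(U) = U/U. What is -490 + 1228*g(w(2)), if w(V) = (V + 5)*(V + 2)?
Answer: 738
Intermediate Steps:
w(V) = (2 + V)*(5 + V) (w(V) = (5 + V)*(2 + V) = (2 + V)*(5 + V))
g(U) = 1
-490 + 1228*g(w(2)) = -490 + 1228*1 = -490 + 1228 = 738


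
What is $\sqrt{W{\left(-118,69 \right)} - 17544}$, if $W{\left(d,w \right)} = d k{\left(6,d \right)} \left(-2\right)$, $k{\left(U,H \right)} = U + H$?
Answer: $2 i \sqrt{10994} \approx 209.7 i$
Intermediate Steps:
$k{\left(U,H \right)} = H + U$
$W{\left(d,w \right)} = - 2 d \left(6 + d\right)$ ($W{\left(d,w \right)} = d \left(d + 6\right) \left(-2\right) = d \left(6 + d\right) \left(-2\right) = - 2 d \left(6 + d\right)$)
$\sqrt{W{\left(-118,69 \right)} - 17544} = \sqrt{\left(-2\right) \left(-118\right) \left(6 - 118\right) - 17544} = \sqrt{\left(-2\right) \left(-118\right) \left(-112\right) - 17544} = \sqrt{-26432 - 17544} = \sqrt{-43976} = 2 i \sqrt{10994}$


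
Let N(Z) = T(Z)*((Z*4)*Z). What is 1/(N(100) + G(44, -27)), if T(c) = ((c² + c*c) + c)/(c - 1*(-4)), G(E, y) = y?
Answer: 13/100499649 ≈ 1.2935e-7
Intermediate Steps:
T(c) = (c + 2*c²)/(4 + c) (T(c) = ((c² + c²) + c)/(c + 4) = (2*c² + c)/(4 + c) = (c + 2*c²)/(4 + c))
N(Z) = 4*Z³*(1 + 2*Z)/(4 + Z) (N(Z) = (Z*(1 + 2*Z)/(4 + Z))*((Z*4)*Z) = (Z*(1 + 2*Z)/(4 + Z))*((4*Z)*Z) = (Z*(1 + 2*Z)/(4 + Z))*(4*Z²) = 4*Z³*(1 + 2*Z)/(4 + Z))
1/(N(100) + G(44, -27)) = 1/(100³*(4 + 8*100)/(4 + 100) - 27) = 1/(1000000*(4 + 800)/104 - 27) = 1/(1000000*(1/104)*804 - 27) = 1/(100500000/13 - 27) = 1/(100499649/13) = 13/100499649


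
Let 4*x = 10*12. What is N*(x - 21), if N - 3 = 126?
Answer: 1161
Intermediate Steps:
N = 129 (N = 3 + 126 = 129)
x = 30 (x = (10*12)/4 = (¼)*120 = 30)
N*(x - 21) = 129*(30 - 21) = 129*9 = 1161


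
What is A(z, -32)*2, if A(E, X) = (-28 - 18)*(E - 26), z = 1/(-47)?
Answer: 112516/47 ≈ 2394.0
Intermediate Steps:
z = -1/47 ≈ -0.021277
A(E, X) = 1196 - 46*E (A(E, X) = -46*(-26 + E) = 1196 - 46*E)
A(z, -32)*2 = (1196 - 46*(-1/47))*2 = (1196 + 46/47)*2 = (56258/47)*2 = 112516/47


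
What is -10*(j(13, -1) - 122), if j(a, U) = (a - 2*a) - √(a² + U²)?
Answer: 1350 + 10*√170 ≈ 1480.4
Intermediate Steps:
j(a, U) = -a - √(U² + a²)
-10*(j(13, -1) - 122) = -10*((-1*13 - √((-1)² + 13²)) - 122) = -10*((-13 - √(1 + 169)) - 122) = -10*((-13 - √170) - 122) = -10*(-135 - √170) = 1350 + 10*√170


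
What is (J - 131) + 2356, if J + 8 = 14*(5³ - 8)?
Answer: 3855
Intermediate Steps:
J = 1630 (J = -8 + 14*(5³ - 8) = -8 + 14*(125 - 8) = -8 + 14*117 = -8 + 1638 = 1630)
(J - 131) + 2356 = (1630 - 131) + 2356 = 1499 + 2356 = 3855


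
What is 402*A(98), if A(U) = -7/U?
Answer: -201/7 ≈ -28.714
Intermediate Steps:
402*A(98) = 402*(-7/98) = 402*(-7*1/98) = 402*(-1/14) = -201/7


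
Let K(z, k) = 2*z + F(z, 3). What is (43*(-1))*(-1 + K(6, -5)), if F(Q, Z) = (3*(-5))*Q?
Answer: 3397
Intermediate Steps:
F(Q, Z) = -15*Q
K(z, k) = -13*z (K(z, k) = 2*z - 15*z = -13*z)
(43*(-1))*(-1 + K(6, -5)) = (43*(-1))*(-1 - 13*6) = -43*(-1 - 78) = -43*(-79) = 3397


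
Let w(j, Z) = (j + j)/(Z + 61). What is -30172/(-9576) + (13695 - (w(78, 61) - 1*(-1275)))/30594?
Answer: 139390865/39190914 ≈ 3.5567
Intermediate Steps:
w(j, Z) = 2*j/(61 + Z) (w(j, Z) = (2*j)/(61 + Z) = 2*j/(61 + Z))
-30172/(-9576) + (13695 - (w(78, 61) - 1*(-1275)))/30594 = -30172/(-9576) + (13695 - (2*78/(61 + 61) - 1*(-1275)))/30594 = -30172*(-1/9576) + (13695 - (2*78/122 + 1275))*(1/30594) = 397/126 + (13695 - (2*78*(1/122) + 1275))*(1/30594) = 397/126 + (13695 - (78/61 + 1275))*(1/30594) = 397/126 + (13695 - 1*77853/61)*(1/30594) = 397/126 + (13695 - 77853/61)*(1/30594) = 397/126 + (757542/61)*(1/30594) = 397/126 + 126257/311039 = 139390865/39190914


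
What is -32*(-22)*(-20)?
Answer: -14080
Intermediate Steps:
-32*(-22)*(-20) = 704*(-20) = -14080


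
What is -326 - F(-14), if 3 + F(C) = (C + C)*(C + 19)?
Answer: -183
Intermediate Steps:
F(C) = -3 + 2*C*(19 + C) (F(C) = -3 + (C + C)*(C + 19) = -3 + (2*C)*(19 + C) = -3 + 2*C*(19 + C))
-326 - F(-14) = -326 - (-3 + 2*(-14)² + 38*(-14)) = -326 - (-3 + 2*196 - 532) = -326 - (-3 + 392 - 532) = -326 - 1*(-143) = -326 + 143 = -183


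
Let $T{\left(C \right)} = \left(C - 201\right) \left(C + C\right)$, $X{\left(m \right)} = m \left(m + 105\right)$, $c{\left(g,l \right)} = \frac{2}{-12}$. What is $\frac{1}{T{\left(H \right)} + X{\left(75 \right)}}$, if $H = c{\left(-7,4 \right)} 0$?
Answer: $\frac{1}{13500} \approx 7.4074 \cdot 10^{-5}$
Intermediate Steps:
$c{\left(g,l \right)} = - \frac{1}{6}$ ($c{\left(g,l \right)} = 2 \left(- \frac{1}{12}\right) = - \frac{1}{6}$)
$H = 0$ ($H = \left(- \frac{1}{6}\right) 0 = 0$)
$X{\left(m \right)} = m \left(105 + m\right)$
$T{\left(C \right)} = 2 C \left(-201 + C\right)$ ($T{\left(C \right)} = \left(-201 + C\right) 2 C = 2 C \left(-201 + C\right)$)
$\frac{1}{T{\left(H \right)} + X{\left(75 \right)}} = \frac{1}{2 \cdot 0 \left(-201 + 0\right) + 75 \left(105 + 75\right)} = \frac{1}{2 \cdot 0 \left(-201\right) + 75 \cdot 180} = \frac{1}{0 + 13500} = \frac{1}{13500}$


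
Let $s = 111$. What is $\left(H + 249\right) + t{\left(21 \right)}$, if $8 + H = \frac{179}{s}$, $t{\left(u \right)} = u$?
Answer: $\frac{29261}{111} \approx 263.61$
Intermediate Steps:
$H = - \frac{709}{111}$ ($H = -8 + \frac{179}{111} = - \frac{709}{111} \approx -6.3874$)
$\left(H + 249\right) + t{\left(21 \right)} = \left(- \frac{709}{111} + 249\right) + 21 = \frac{26930}{111} + 21 = \frac{29261}{111}$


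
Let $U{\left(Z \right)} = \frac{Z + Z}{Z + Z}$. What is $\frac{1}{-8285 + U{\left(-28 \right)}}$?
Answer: $- \frac{1}{8284} \approx -0.00012071$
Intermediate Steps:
$U{\left(Z \right)} = 1$ ($U{\left(Z \right)} = \frac{2 Z}{2 Z} = 2 Z \frac{1}{2 Z} = 1$)
$\frac{1}{-8285 + U{\left(-28 \right)}} = \frac{1}{-8285 + 1} = \frac{1}{-8284} = - \frac{1}{8284}$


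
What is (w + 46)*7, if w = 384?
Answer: 3010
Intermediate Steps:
(w + 46)*7 = (384 + 46)*7 = 430*7 = 3010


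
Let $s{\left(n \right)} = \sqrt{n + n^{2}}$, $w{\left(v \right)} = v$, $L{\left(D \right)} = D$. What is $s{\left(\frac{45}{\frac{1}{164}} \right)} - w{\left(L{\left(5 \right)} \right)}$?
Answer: $-5 + 66 \sqrt{12505} \approx 7375.5$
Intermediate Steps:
$s{\left(\frac{45}{\frac{1}{164}} \right)} - w{\left(L{\left(5 \right)} \right)} = \sqrt{\frac{45}{\frac{1}{164}} \left(1 + \frac{45}{\frac{1}{164}}\right)} - 5 = \sqrt{45 \frac{1}{\frac{1}{164}} \left(1 + 45 \frac{1}{\frac{1}{164}}\right)} - 5 = \sqrt{45 \cdot 164 \left(1 + 45 \cdot 164\right)} - 5 = \sqrt{7380 \left(1 + 7380\right)} - 5 = \sqrt{7380 \cdot 7381} - 5 = \sqrt{54471780} - 5 = 66 \sqrt{12505} - 5 = -5 + 66 \sqrt{12505}$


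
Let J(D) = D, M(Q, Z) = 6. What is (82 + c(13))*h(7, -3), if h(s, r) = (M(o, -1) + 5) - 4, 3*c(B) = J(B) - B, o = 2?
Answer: 574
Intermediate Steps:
c(B) = 0 (c(B) = (B - B)/3 = (⅓)*0 = 0)
h(s, r) = 7 (h(s, r) = (6 + 5) - 4 = 11 - 4 = 7)
(82 + c(13))*h(7, -3) = (82 + 0)*7 = 82*7 = 574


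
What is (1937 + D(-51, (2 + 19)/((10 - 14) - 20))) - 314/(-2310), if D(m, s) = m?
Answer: 2178487/1155 ≈ 1886.1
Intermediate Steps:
(1937 + D(-51, (2 + 19)/((10 - 14) - 20))) - 314/(-2310) = (1937 - 51) - 314/(-2310) = 1886 - 314*(-1/2310) = 1886 + 157/1155 = 2178487/1155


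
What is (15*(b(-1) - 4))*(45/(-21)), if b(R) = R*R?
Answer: 675/7 ≈ 96.429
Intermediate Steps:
b(R) = R**2
(15*(b(-1) - 4))*(45/(-21)) = (15*((-1)**2 - 4))*(45/(-21)) = (15*(1 - 4))*(45*(-1/21)) = (15*(-3))*(-15/7) = -45*(-15/7) = 675/7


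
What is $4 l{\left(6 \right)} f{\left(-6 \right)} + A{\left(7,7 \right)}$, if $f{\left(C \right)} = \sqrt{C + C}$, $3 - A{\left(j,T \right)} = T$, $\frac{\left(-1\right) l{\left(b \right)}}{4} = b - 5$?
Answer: $-4 - 32 i \sqrt{3} \approx -4.0 - 55.426 i$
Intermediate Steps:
$l{\left(b \right)} = 20 - 4 b$ ($l{\left(b \right)} = - 4 \left(b - 5\right) = - 4 \left(-5 + b\right) = 20 - 4 b$)
$A{\left(j,T \right)} = 3 - T$
$f{\left(C \right)} = \sqrt{2} \sqrt{C}$ ($f{\left(C \right)} = \sqrt{2 C} = \sqrt{2} \sqrt{C}$)
$4 l{\left(6 \right)} f{\left(-6 \right)} + A{\left(7,7 \right)} = 4 \left(20 - 24\right) \sqrt{2} \sqrt{-6} + \left(3 - 7\right) = 4 \left(20 - 24\right) \sqrt{2} i \sqrt{6} + \left(3 - 7\right) = 4 \left(-4\right) 2 i \sqrt{3} - 4 = - 16 \cdot 2 i \sqrt{3} - 4 = - 32 i \sqrt{3} - 4 = -4 - 32 i \sqrt{3}$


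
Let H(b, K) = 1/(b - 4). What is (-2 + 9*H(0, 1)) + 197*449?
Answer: 353795/4 ≈ 88449.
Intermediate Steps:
H(b, K) = 1/(-4 + b)
(-2 + 9*H(0, 1)) + 197*449 = (-2 + 9/(-4 + 0)) + 197*449 = (-2 + 9/(-4)) + 88453 = (-2 + 9*(-¼)) + 88453 = (-2 - 9/4) + 88453 = -17/4 + 88453 = 353795/4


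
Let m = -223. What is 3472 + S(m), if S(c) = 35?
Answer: 3507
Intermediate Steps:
3472 + S(m) = 3472 + 35 = 3507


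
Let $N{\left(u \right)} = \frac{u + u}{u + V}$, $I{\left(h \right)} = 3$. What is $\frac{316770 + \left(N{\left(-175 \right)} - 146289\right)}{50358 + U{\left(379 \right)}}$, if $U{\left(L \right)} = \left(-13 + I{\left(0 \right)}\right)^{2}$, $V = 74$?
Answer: $\frac{17218931}{5096258} \approx 3.3787$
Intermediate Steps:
$U{\left(L \right)} = 100$ ($U{\left(L \right)} = \left(-13 + 3\right)^{2} = \left(-10\right)^{2} = 100$)
$N{\left(u \right)} = \frac{2 u}{74 + u}$ ($N{\left(u \right)} = \frac{u + u}{u + 74} = \frac{2 u}{74 + u}$)
$\frac{316770 + \left(N{\left(-175 \right)} - 146289\right)}{50358 + U{\left(379 \right)}} = \frac{316770 - \left(146289 + \frac{350}{74 - 175}\right)}{50358 + 100} = \frac{316770 - \left(146289 + \frac{350}{-101}\right)}{50458} = \left(316770 - \left(146289 + 350 \left(- \frac{1}{101}\right)\right)\right) \frac{1}{50458} = \left(316770 + \left(\frac{350}{101} - 146289\right)\right) \frac{1}{50458} = \left(316770 - \frac{14774839}{101}\right) \frac{1}{50458} = \frac{17218931}{101} \cdot \frac{1}{50458} = \frac{17218931}{5096258}$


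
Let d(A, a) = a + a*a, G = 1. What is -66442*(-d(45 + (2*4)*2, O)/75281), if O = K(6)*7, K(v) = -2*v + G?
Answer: 388818584/75281 ≈ 5164.9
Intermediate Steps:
K(v) = 1 - 2*v (K(v) = -2*v + 1 = 1 - 2*v)
O = -77 (O = (1 - 2*6)*7 = (1 - 12)*7 = -11*7 = -77)
d(A, a) = a + a²
-66442*(-d(45 + (2*4)*2, O)/75281) = -66442/((-75281*(-1/(77*(1 - 77))))) = -66442/((-75281/((-77*(-76))))) = -66442/((-75281/5852)) = -66442/((-75281*1/5852)) = -66442/(-75281/5852) = -66442*(-5852/75281) = 388818584/75281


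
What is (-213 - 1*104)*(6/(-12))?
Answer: 317/2 ≈ 158.50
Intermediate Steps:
(-213 - 1*104)*(6/(-12)) = (-213 - 104)*(6*(-1/12)) = -317*(-½) = 317/2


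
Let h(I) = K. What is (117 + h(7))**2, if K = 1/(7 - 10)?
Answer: 122500/9 ≈ 13611.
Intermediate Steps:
K = -1/3 (K = 1/(-3) = -1/3 ≈ -0.33333)
h(I) = -1/3
(117 + h(7))**2 = (117 - 1/3)**2 = (350/3)**2 = 122500/9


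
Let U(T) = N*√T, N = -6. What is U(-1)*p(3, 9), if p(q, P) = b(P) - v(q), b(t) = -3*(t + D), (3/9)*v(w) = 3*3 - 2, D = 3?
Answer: 342*I ≈ 342.0*I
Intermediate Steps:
v(w) = 21 (v(w) = 3*(3*3 - 2) = 3*(9 - 2) = 3*7 = 21)
b(t) = -9 - 3*t (b(t) = -3*(t + 3) = -3*(3 + t) = -9 - 3*t)
p(q, P) = -30 - 3*P (p(q, P) = (-9 - 3*P) - 1*21 = (-9 - 3*P) - 21 = -30 - 3*P)
U(T) = -6*√T
U(-1)*p(3, 9) = (-6*I)*(-30 - 3*9) = (-6*I)*(-30 - 27) = -6*I*(-57) = 342*I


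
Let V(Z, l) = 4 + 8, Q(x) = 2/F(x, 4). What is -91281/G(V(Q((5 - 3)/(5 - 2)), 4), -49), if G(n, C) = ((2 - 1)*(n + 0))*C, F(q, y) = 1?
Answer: 30427/196 ≈ 155.24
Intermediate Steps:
Q(x) = 2 (Q(x) = 2/1 = 2*1 = 2)
V(Z, l) = 12
G(n, C) = C*n (G(n, C) = (1*n)*C = n*C = C*n)
-91281/G(V(Q((5 - 3)/(5 - 2)), 4), -49) = -91281/((-49*12)) = -91281/(-588) = -91281*(-1/588) = 30427/196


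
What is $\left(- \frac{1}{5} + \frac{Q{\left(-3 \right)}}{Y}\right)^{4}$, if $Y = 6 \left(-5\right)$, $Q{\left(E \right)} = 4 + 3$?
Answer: $\frac{28561}{810000} \approx 0.03526$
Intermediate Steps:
$Q{\left(E \right)} = 7$
$Y = -30$
$\left(- \frac{1}{5} + \frac{Q{\left(-3 \right)}}{Y}\right)^{4} = \left(- \frac{1}{5} + \frac{7}{-30}\right)^{4} = \left(\left(-1\right) \frac{1}{5} + 7 \left(- \frac{1}{30}\right)\right)^{4} = \left(- \frac{1}{5} - \frac{7}{30}\right)^{4} = \left(- \frac{13}{30}\right)^{4} = \frac{28561}{810000}$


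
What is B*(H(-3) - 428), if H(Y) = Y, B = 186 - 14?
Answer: -74132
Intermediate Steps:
B = 172
B*(H(-3) - 428) = 172*(-3 - 428) = 172*(-431) = -74132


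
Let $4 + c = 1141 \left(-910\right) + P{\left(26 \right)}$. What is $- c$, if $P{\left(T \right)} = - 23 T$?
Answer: $1038912$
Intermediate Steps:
$c = -1038912$ ($c = -4 + \left(1141 \left(-910\right) - 598\right) = -4 - 1038908 = -1038912$)
$- c = \left(-1\right) \left(-1038912\right) = 1038912$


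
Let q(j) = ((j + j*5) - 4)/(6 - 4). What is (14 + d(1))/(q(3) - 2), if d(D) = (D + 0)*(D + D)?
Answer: 16/5 ≈ 3.2000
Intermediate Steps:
d(D) = 2*D**2 (d(D) = D*(2*D) = 2*D**2)
q(j) = -2 + 3*j (q(j) = ((j + 5*j) - 4)/2 = (6*j - 4)*(1/2) = (-4 + 6*j)*(1/2) = -2 + 3*j)
(14 + d(1))/(q(3) - 2) = (14 + 2*1**2)/((-2 + 3*3) - 2) = (14 + 2*1)/((-2 + 9) - 2) = (14 + 2)/(7 - 2) = 16/5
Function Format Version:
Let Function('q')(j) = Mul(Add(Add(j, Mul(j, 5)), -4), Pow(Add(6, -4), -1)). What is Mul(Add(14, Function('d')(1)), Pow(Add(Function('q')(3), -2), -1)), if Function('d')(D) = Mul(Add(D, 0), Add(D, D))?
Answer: Rational(16, 5) ≈ 3.2000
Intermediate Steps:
Function('d')(D) = Mul(2, Pow(D, 2)) (Function('d')(D) = Mul(D, Mul(2, D)) = Mul(2, Pow(D, 2)))
Function('q')(j) = Add(-2, Mul(3, j)) (Function('q')(j) = Mul(Add(Add(j, Mul(5, j)), -4), Pow(2, -1)) = Mul(Add(Mul(6, j), -4), Rational(1, 2)) = Mul(Add(-4, Mul(6, j)), Rational(1, 2)) = Add(-2, Mul(3, j)))
Mul(Add(14, Function('d')(1)), Pow(Add(Function('q')(3), -2), -1)) = Mul(Add(14, Mul(2, Pow(1, 2))), Pow(Add(Add(-2, Mul(3, 3)), -2), -1)) = Mul(Add(14, Mul(2, 1)), Pow(Add(Add(-2, 9), -2), -1)) = Mul(Add(14, 2), Pow(Add(7, -2), -1)) = Mul(16, Pow(5, -1)) = Mul(16, Rational(1, 5)) = Rational(16, 5)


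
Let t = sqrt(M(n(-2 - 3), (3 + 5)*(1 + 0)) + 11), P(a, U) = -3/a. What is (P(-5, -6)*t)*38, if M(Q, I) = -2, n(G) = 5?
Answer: 342/5 ≈ 68.400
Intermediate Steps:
t = 3 (t = sqrt(-2 + 11) = sqrt(9) = 3)
(P(-5, -6)*t)*38 = (-3/(-5)*3)*38 = (-3*(-1/5)*3)*38 = ((3/5)*3)*38 = (9/5)*38 = 342/5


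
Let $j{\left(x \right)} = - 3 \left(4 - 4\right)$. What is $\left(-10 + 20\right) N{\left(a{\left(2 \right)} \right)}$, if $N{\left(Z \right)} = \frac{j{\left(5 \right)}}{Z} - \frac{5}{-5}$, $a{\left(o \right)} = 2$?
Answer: $10$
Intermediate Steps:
$j{\left(x \right)} = 0$ ($j{\left(x \right)} = \left(-3\right) 0 = 0$)
$N{\left(Z \right)} = 1$ ($N{\left(Z \right)} = \frac{0}{Z} - \frac{5}{-5} = 0 - -1 = 0 + 1 = 1$)
$\left(-10 + 20\right) N{\left(a{\left(2 \right)} \right)} = \left(-10 + 20\right) 1 = 10 \cdot 1 = 10$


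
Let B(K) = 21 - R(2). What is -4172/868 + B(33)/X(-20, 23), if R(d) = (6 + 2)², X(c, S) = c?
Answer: -1647/620 ≈ -2.6565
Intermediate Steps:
R(d) = 64 (R(d) = 8² = 64)
B(K) = -43 (B(K) = 21 - 1*64 = 21 - 64 = -43)
-4172/868 + B(33)/X(-20, 23) = -4172/868 - 43/(-20) = -4172*1/868 - 43*(-1/20) = -149/31 + 43/20 = -1647/620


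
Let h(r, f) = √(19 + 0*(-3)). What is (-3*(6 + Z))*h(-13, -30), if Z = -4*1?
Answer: -6*√19 ≈ -26.153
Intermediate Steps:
Z = -4
h(r, f) = √19 (h(r, f) = √(19 + 0) = √19)
(-3*(6 + Z))*h(-13, -30) = (-3*(6 - 4))*√19 = (-3*2)*√19 = -6*√19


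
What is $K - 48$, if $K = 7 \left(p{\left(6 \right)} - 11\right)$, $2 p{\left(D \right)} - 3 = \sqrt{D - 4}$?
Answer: $- \frac{229}{2} + \frac{7 \sqrt{2}}{2} \approx -109.55$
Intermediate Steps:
$p{\left(D \right)} = \frac{3}{2} + \frac{\sqrt{-4 + D}}{2}$ ($p{\left(D \right)} = \frac{3}{2} + \frac{\sqrt{D - 4}}{2} = \frac{3}{2} + \frac{\sqrt{-4 + D}}{2}$)
$K = - \frac{133}{2} + \frac{7 \sqrt{2}}{2}$ ($K = 7 \left(\left(\frac{3}{2} + \frac{\sqrt{-4 + 6}}{2}\right) - 11\right) = 7 \left(\left(\frac{3}{2} + \frac{\sqrt{2}}{2}\right) - 11\right) = 7 \left(- \frac{19}{2} + \frac{\sqrt{2}}{2}\right) = - \frac{133}{2} + \frac{7 \sqrt{2}}{2} \approx -61.55$)
$K - 48 = \left(- \frac{133}{2} + \frac{7 \sqrt{2}}{2}\right) - 48 = - \frac{229}{2} + \frac{7 \sqrt{2}}{2}$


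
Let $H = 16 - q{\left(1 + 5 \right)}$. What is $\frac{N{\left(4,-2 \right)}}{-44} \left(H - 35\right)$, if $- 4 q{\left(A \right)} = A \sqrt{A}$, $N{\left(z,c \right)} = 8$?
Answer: $\frac{38}{11} - \frac{3 \sqrt{6}}{11} \approx 2.7865$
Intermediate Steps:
$q{\left(A \right)} = - \frac{A^{\frac{3}{2}}}{4}$ ($q{\left(A \right)} = - \frac{A \sqrt{A}}{4} = - \frac{A^{\frac{3}{2}}}{4}$)
$H = 16 + \frac{3 \sqrt{6}}{2}$ ($H = 16 - - \frac{\left(1 + 5\right)^{\frac{3}{2}}}{4} = 16 - - \frac{6^{\frac{3}{2}}}{4} = 16 - - \frac{6 \sqrt{6}}{4} = 16 - - \frac{3 \sqrt{6}}{2} = 16 + \frac{3 \sqrt{6}}{2} \approx 19.674$)
$\frac{N{\left(4,-2 \right)}}{-44} \left(H - 35\right) = \frac{8}{-44} \left(\left(16 + \frac{3 \sqrt{6}}{2}\right) - 35\right) = 8 \left(- \frac{1}{44}\right) \left(-19 + \frac{3 \sqrt{6}}{2}\right) = - \frac{2 \left(-19 + \frac{3 \sqrt{6}}{2}\right)}{11} = \frac{38}{11} - \frac{3 \sqrt{6}}{11}$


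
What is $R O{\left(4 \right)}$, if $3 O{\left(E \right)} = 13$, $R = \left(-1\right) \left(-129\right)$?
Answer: $559$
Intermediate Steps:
$R = 129$
$O{\left(E \right)} = \frac{13}{3}$ ($O{\left(E \right)} = \frac{1}{3} \cdot 13 = \frac{13}{3}$)
$R O{\left(4 \right)} = 129 \cdot \frac{13}{3} = 559$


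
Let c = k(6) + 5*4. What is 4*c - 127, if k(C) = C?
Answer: -23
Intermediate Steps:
c = 26 (c = 6 + 5*4 = 6 + 20 = 26)
4*c - 127 = 4*26 - 127 = 104 - 127 = -23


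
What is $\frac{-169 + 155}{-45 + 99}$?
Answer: $- \frac{7}{27} \approx -0.25926$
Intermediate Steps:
$\frac{-169 + 155}{-45 + 99} = - \frac{14}{54} = \left(-14\right) \frac{1}{54} = - \frac{7}{27}$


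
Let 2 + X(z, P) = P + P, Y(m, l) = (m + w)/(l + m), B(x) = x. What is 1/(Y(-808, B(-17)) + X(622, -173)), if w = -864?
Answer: -75/25948 ≈ -0.0028904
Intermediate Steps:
Y(m, l) = (-864 + m)/(l + m) (Y(m, l) = (m - 864)/(l + m) = (-864 + m)/(l + m))
X(z, P) = -2 + 2*P (X(z, P) = -2 + (P + P) = -2 + 2*P)
1/(Y(-808, B(-17)) + X(622, -173)) = 1/((-864 - 808)/(-17 - 808) + (-2 + 2*(-173))) = 1/(-1672/(-825) + (-2 - 346)) = 1/(-1/825*(-1672) - 348) = 1/(152/75 - 348) = 1/(-25948/75) = -75/25948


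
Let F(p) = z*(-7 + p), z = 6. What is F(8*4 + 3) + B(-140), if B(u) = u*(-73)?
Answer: 10388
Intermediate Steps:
B(u) = -73*u
F(p) = -42 + 6*p (F(p) = 6*(-7 + p) = -42 + 6*p)
F(8*4 + 3) + B(-140) = (-42 + 6*(8*4 + 3)) - 73*(-140) = (-42 + 6*(32 + 3)) + 10220 = (-42 + 6*35) + 10220 = (-42 + 210) + 10220 = 168 + 10220 = 10388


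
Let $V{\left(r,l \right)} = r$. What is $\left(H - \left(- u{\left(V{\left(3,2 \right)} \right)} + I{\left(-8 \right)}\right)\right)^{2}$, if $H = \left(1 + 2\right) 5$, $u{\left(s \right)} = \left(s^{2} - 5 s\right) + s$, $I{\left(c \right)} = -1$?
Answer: $169$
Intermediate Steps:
$u{\left(s \right)} = s^{2} - 4 s$
$H = 15$ ($H = 3 \cdot 5 = 15$)
$\left(H - \left(- u{\left(V{\left(3,2 \right)} \right)} + I{\left(-8 \right)}\right)\right)^{2} = \left(15 + \left(3 \left(-4 + 3\right) - -1\right)\right)^{2} = \left(15 + \left(3 \left(-1\right) + 1\right)\right)^{2} = \left(15 + \left(-3 + 1\right)\right)^{2} = \left(15 - 2\right)^{2} = 13^{2} = 169$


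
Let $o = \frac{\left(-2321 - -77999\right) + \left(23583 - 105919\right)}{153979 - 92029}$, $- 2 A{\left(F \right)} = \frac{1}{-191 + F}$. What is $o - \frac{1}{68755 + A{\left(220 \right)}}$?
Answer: $- \frac{1475238459}{13724640475} \approx -0.10749$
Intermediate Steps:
$A{\left(F \right)} = - \frac{1}{2 \left(-191 + F\right)}$
$o = - \frac{3329}{30975}$ ($o = \frac{\left(-2321 + 77999\right) + \left(23583 - 105919\right)}{61950} = \left(75678 - 82336\right) \frac{1}{61950} = \left(-6658\right) \frac{1}{61950} = - \frac{3329}{30975} \approx -0.10747$)
$o - \frac{1}{68755 + A{\left(220 \right)}} = - \frac{3329}{30975} - \frac{1}{68755 - \frac{1}{-382 + 2 \cdot 220}} = - \frac{3329}{30975} - \frac{1}{68755 - \frac{1}{-382 + 440}} = - \frac{3329}{30975} - \frac{1}{68755 - \frac{1}{58}} = - \frac{3329}{30975} - \frac{1}{\frac{3987789}{58}} = - \frac{3329}{30975} - \frac{58}{3987789} = - \frac{1475238459}{13724640475}$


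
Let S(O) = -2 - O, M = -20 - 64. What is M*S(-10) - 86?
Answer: -758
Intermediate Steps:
M = -84
M*S(-10) - 86 = -84*(-2 - 1*(-10)) - 86 = -84*(-2 + 10) - 86 = -84*8 - 86 = -672 - 86 = -758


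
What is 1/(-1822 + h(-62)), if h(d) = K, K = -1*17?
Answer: -1/1839 ≈ -0.00054377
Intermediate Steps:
K = -17
h(d) = -17
1/(-1822 + h(-62)) = 1/(-1822 - 17) = 1/(-1839) = -1/1839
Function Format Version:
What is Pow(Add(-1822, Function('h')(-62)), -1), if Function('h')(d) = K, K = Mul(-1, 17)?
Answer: Rational(-1, 1839) ≈ -0.00054377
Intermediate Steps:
K = -17
Function('h')(d) = -17
Pow(Add(-1822, Function('h')(-62)), -1) = Pow(Add(-1822, -17), -1) = Pow(-1839, -1) = Rational(-1, 1839)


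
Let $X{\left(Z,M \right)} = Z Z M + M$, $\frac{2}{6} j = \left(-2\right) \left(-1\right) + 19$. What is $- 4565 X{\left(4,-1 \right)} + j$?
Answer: $77668$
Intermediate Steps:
$j = 63$ ($j = 3 \left(\left(-2\right) \left(-1\right) + 19\right) = 3 \left(2 + 19\right) = 3 \cdot 21 = 63$)
$X{\left(Z,M \right)} = M + M Z^{2}$ ($X{\left(Z,M \right)} = Z^{2} M + M = M Z^{2} + M = M + M Z^{2}$)
$- 4565 X{\left(4,-1 \right)} + j = - 4565 \left(- (1 + 4^{2})\right) + 63 = - 4565 \left(- (1 + 16)\right) + 63 = - 4565 \left(\left(-1\right) 17\right) + 63 = \left(-4565\right) \left(-17\right) + 63 = 77605 + 63 = 77668$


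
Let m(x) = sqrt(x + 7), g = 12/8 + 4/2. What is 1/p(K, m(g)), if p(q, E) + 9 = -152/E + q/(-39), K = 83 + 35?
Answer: 128037/21887729 - 77064*sqrt(42)/21887729 ≈ -0.016968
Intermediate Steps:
g = 7/2 (g = 12*(1/8) + 4*(1/2) = 3/2 + 2 = 7/2 ≈ 3.5000)
m(x) = sqrt(7 + x)
K = 118
p(q, E) = -9 - 152/E - q/39 (p(q, E) = -9 + (-152/E + q/(-39)) = -9 + (-152/E + q*(-1/39)) = -9 + (-152/E - q/39) = -9 - 152/E - q/39)
1/p(K, m(g)) = 1/(-9 - 152/sqrt(7 + 7/2) - 1/39*118) = 1/(-9 - 152*sqrt(42)/21 - 118/39) = 1/(-469/39 - 152*sqrt(42)/21)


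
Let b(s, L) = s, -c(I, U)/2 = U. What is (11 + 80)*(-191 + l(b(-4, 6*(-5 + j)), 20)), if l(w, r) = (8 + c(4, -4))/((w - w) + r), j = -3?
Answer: -86541/5 ≈ -17308.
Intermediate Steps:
c(I, U) = -2*U
l(w, r) = 16/r (l(w, r) = (8 - 2*(-4))/((w - w) + r) = (8 + 8)/(0 + r) = 16/r)
(11 + 80)*(-191 + l(b(-4, 6*(-5 + j)), 20)) = (11 + 80)*(-191 + 16/20) = 91*(-191 + 16*(1/20)) = 91*(-191 + 4/5) = 91*(-951/5) = -86541/5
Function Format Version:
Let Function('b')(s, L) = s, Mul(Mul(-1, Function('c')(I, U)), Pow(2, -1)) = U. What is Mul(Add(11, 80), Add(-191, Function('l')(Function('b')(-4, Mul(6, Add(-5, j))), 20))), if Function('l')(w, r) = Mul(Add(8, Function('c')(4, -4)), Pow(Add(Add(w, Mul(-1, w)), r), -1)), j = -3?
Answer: Rational(-86541, 5) ≈ -17308.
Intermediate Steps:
Function('c')(I, U) = Mul(-2, U)
Function('l')(w, r) = Mul(16, Pow(r, -1)) (Function('l')(w, r) = Mul(Add(8, Mul(-2, -4)), Pow(Add(Add(w, Mul(-1, w)), r), -1)) = Mul(Add(8, 8), Pow(Add(0, r), -1)) = Mul(16, Pow(r, -1)))
Mul(Add(11, 80), Add(-191, Function('l')(Function('b')(-4, Mul(6, Add(-5, j))), 20))) = Mul(Add(11, 80), Add(-191, Mul(16, Pow(20, -1)))) = Mul(91, Add(-191, Mul(16, Rational(1, 20)))) = Mul(91, Add(-191, Rational(4, 5))) = Mul(91, Rational(-951, 5)) = Rational(-86541, 5)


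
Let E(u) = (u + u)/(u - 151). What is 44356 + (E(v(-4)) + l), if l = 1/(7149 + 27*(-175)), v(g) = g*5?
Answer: 6128612185/138168 ≈ 44356.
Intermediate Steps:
v(g) = 5*g
E(u) = 2*u/(-151 + u) (E(u) = (2*u)/(-151 + u) = 2*u/(-151 + u))
l = 1/2424 (l = 1/(7149 - 4725) = 1/2424 ≈ 0.00041254)
44356 + (E(v(-4)) + l) = 44356 + (2*(5*(-4))/(-151 + 5*(-4)) + 1/2424) = 44356 + (2*(-20)/(-151 - 20) + 1/2424) = 44356 + (2*(-20)/(-171) + 1/2424) = 44356 + (2*(-20)*(-1/171) + 1/2424) = 44356 + (40/171 + 1/2424) = 44356 + 32377/138168 = 6128612185/138168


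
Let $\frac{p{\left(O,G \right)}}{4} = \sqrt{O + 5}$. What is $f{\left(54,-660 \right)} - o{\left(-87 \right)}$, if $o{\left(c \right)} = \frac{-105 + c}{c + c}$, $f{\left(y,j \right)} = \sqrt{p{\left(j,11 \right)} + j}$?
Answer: $- \frac{32}{29} + 2 \sqrt{-165 + i \sqrt{655}} \approx 0.88303 + 25.767 i$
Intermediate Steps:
$p{\left(O,G \right)} = 4 \sqrt{5 + O}$ ($p{\left(O,G \right)} = 4 \sqrt{O + 5} = 4 \sqrt{5 + O}$)
$f{\left(y,j \right)} = \sqrt{j + 4 \sqrt{5 + j}}$ ($f{\left(y,j \right)} = \sqrt{4 \sqrt{5 + j} + j} = \sqrt{j + 4 \sqrt{5 + j}}$)
$o{\left(c \right)} = \frac{-105 + c}{2 c}$
$f{\left(54,-660 \right)} - o{\left(-87 \right)} = \sqrt{-660 + 4 \sqrt{5 - 660}} - \frac{-105 - 87}{2 \left(-87\right)} = \sqrt{-660 + 4 \sqrt{-655}} - \frac{1}{2} \left(- \frac{1}{87}\right) \left(-192\right) = \sqrt{-660 + 4 i \sqrt{655}} - \frac{32}{29} = - \frac{32}{29} + \sqrt{-660 + 4 i \sqrt{655}}$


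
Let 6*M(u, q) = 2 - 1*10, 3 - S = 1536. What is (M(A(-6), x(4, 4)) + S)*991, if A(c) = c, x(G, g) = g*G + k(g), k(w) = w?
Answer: -4561573/3 ≈ -1.5205e+6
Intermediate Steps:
S = -1533 (S = 3 - 1*1536 = 3 - 1536 = -1533)
x(G, g) = g + G*g (x(G, g) = g*G + g = G*g + g = g + G*g)
M(u, q) = -4/3 (M(u, q) = (2 - 1*10)/6 = (2 - 10)/6 = (1/6)*(-8) = -4/3)
(M(A(-6), x(4, 4)) + S)*991 = (-4/3 - 1533)*991 = -4603/3*991 = -4561573/3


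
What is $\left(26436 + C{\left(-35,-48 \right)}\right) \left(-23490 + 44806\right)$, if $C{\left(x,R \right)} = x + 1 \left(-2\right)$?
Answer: $562721084$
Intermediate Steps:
$C{\left(x,R \right)} = -2 + x$ ($C{\left(x,R \right)} = x - 2 = -2 + x$)
$\left(26436 + C{\left(-35,-48 \right)}\right) \left(-23490 + 44806\right) = \left(26436 - 37\right) \left(-23490 + 44806\right) = \left(26436 - 37\right) 21316 = 26399 \cdot 21316 = 562721084$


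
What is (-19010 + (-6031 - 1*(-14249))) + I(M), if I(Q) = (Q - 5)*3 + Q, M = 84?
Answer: -10471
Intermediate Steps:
I(Q) = -15 + 4*Q (I(Q) = (-5 + Q)*3 + Q = (-15 + 3*Q) + Q = -15 + 4*Q)
(-19010 + (-6031 - 1*(-14249))) + I(M) = (-19010 + (-6031 - 1*(-14249))) + (-15 + 4*84) = (-19010 + (-6031 + 14249)) + (-15 + 336) = (-19010 + 8218) + 321 = -10792 + 321 = -10471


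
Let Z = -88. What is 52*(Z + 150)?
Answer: 3224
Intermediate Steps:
52*(Z + 150) = 52*(-88 + 150) = 52*62 = 3224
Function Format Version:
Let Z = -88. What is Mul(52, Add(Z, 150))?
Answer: 3224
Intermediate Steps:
Mul(52, Add(Z, 150)) = Mul(52, Add(-88, 150)) = Mul(52, 62) = 3224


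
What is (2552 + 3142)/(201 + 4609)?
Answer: 219/185 ≈ 1.1838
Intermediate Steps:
(2552 + 3142)/(201 + 4609) = 5694/4810 = 5694*(1/4810) = 219/185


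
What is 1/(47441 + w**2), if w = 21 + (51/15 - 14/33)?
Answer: 27225/1307231161 ≈ 2.0826e-5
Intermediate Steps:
w = 3956/165 (w = 21 + (51*(1/15) - 14*1/33) = 21 + (17/5 - 14/33) = 21 + 491/165 = 3956/165 ≈ 23.976)
1/(47441 + w**2) = 1/(47441 + (3956/165)**2) = 1/(47441 + 15649936/27225) = 1/(1307231161/27225) = 27225/1307231161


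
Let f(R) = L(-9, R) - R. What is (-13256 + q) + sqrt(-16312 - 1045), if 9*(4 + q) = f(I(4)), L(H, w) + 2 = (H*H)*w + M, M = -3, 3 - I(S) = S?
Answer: -119425/9 + I*sqrt(17357) ≈ -13269.0 + 131.75*I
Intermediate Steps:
I(S) = 3 - S
L(H, w) = -5 + w*H**2 (L(H, w) = -2 + ((H*H)*w - 3) = -2 + (H**2*w - 3) = -2 + (w*H**2 - 3) = -2 + (-3 + w*H**2) = -5 + w*H**2)
f(R) = -5 + 80*R (f(R) = (-5 + R*(-9)**2) - R = (-5 + R*81) - R = (-5 + 81*R) - R = -5 + 80*R)
q = -121/9 (q = -4 + (-5 + 80*(3 - 1*4))/9 = -4 + (-5 + 80*(3 - 4))/9 = -4 + (-5 + 80*(-1))/9 = -4 + (-5 - 80)/9 = -4 + (1/9)*(-85) = -4 - 85/9 = -121/9 ≈ -13.444)
(-13256 + q) + sqrt(-16312 - 1045) = (-13256 - 121/9) + sqrt(-16312 - 1045) = -119425/9 + sqrt(-17357) = -119425/9 + I*sqrt(17357)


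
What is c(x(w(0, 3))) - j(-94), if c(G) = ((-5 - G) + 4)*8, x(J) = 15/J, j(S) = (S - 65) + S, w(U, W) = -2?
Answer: 305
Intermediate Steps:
j(S) = -65 + 2*S (j(S) = (-65 + S) + S = -65 + 2*S)
c(G) = -8 - 8*G (c(G) = (-1 - G)*8 = -8 - 8*G)
c(x(w(0, 3))) - j(-94) = (-8 - 120/(-2)) - (-65 + 2*(-94)) = (-8 - 120*(-1)/2) - (-65 - 188) = (-8 - 8*(-15/2)) - 1*(-253) = (-8 + 60) + 253 = 52 + 253 = 305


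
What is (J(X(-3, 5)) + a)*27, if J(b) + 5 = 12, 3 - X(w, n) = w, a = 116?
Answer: 3321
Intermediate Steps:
X(w, n) = 3 - w
J(b) = 7 (J(b) = -5 + 12 = 7)
(J(X(-3, 5)) + a)*27 = (7 + 116)*27 = 123*27 = 3321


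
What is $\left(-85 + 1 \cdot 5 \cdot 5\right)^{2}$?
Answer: $3600$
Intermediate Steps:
$\left(-85 + 1 \cdot 5 \cdot 5\right)^{2} = \left(-85 + 5 \cdot 5\right)^{2} = \left(-85 + 25\right)^{2} = \left(-60\right)^{2} = 3600$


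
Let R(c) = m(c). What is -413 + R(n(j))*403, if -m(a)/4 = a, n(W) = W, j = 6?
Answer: -10085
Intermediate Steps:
m(a) = -4*a
R(c) = -4*c
-413 + R(n(j))*403 = -413 - 4*6*403 = -413 - 24*403 = -413 - 9672 = -10085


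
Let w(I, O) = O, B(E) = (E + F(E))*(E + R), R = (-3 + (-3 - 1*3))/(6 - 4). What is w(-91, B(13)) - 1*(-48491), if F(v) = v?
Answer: 48712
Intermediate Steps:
R = -9/2 (R = (-3 + (-3 - 3))/2 = (-3 - 6)*(1/2) = -9*1/2 = -9/2 ≈ -4.5000)
B(E) = 2*E*(-9/2 + E) (B(E) = (E + E)*(E - 9/2) = (2*E)*(-9/2 + E) = 2*E*(-9/2 + E))
w(-91, B(13)) - 1*(-48491) = 13*(-9 + 2*13) - 1*(-48491) = 13*(-9 + 26) + 48491 = 13*17 + 48491 = 221 + 48491 = 48712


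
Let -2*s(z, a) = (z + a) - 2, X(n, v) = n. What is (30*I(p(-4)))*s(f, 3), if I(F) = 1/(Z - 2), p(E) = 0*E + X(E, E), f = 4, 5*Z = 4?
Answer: 125/2 ≈ 62.500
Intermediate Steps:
Z = 4/5 (Z = (1/5)*4 = 4/5 ≈ 0.80000)
s(z, a) = 1 - a/2 - z/2 (s(z, a) = -((z + a) - 2)/2 = -((a + z) - 2)/2 = -(-2 + a + z)/2 = 1 - a/2 - z/2)
p(E) = E (p(E) = 0*E + E = 0 + E = E)
I(F) = -5/6 (I(F) = 1/(4/5 - 2) = 1/(-6/5) = -5/6)
(30*I(p(-4)))*s(f, 3) = (30*(-5/6))*(1 - 1/2*3 - 1/2*4) = -25*(1 - 3/2 - 2) = -25*(-5/2) = 125/2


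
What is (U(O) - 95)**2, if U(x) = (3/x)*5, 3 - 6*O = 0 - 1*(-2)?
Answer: 25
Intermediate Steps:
O = 1/6 (O = 1/2 - (0 - 1*(-2))/6 = 1/2 - (0 + 2)/6 = 1/2 - 1/6*2 = 1/2 - 1/3 = 1/6 ≈ 0.16667)
U(x) = 15/x
(U(O) - 95)**2 = (15/(1/6) - 95)**2 = (15*6 - 95)**2 = (90 - 95)**2 = (-5)**2 = 25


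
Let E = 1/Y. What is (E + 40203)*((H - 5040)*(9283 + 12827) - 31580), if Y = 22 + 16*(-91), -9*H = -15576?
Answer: -2110057392617470/717 ≈ -2.9429e+12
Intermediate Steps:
H = 5192/3 (H = -⅑*(-15576) = 5192/3 ≈ 1730.7)
Y = -1434 (Y = 22 - 1456 = -1434)
E = -1/1434 (E = 1/(-1434) = -1/1434 ≈ -0.00069735)
(E + 40203)*((H - 5040)*(9283 + 12827) - 31580) = (-1/1434 + 40203)*((5192/3 - 5040)*(9283 + 12827) - 31580) = 57651101*(-9928/3*22110 - 31580)/1434 = 57651101*(-73169360 - 31580)/1434 = (57651101/1434)*(-73200940) = -2110057392617470/717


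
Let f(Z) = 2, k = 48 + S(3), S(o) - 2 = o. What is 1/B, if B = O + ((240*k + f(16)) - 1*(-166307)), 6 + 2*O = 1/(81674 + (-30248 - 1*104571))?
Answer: 106290/19028673539 ≈ 5.5858e-6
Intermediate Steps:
S(o) = 2 + o
k = 53 (k = 48 + (2 + 3) = 48 + 5 = 53)
O = -318871/106290 (O = -3 + 1/(2*(81674 + (-30248 - 1*104571))) = -3 + 1/(2*(81674 + (-30248 - 104571))) = -3 + 1/(2*(81674 - 134819)) = -3 + (½)/(-53145) = -3 + (½)*(-1/53145) = -3 - 1/106290 = -318871/106290 ≈ -3.0000)
B = 19028673539/106290 (B = -318871/106290 + ((240*53 + 2) - 1*(-166307)) = -318871/106290 + ((12720 + 2) + 166307) = -318871/106290 + (12722 + 166307) = -318871/106290 + 179029 = 19028673539/106290 ≈ 1.7903e+5)
1/B = 1/(19028673539/106290) = 106290/19028673539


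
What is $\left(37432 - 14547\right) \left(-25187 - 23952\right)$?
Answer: $-1124546015$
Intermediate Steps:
$\left(37432 - 14547\right) \left(-25187 - 23952\right) = 22885 \left(-25187 - 23952\right) = 22885 \left(-49139\right) = -1124546015$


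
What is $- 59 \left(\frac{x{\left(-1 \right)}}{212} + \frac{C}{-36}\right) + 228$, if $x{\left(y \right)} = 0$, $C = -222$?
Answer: $- \frac{815}{6} \approx -135.83$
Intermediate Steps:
$- 59 \left(\frac{x{\left(-1 \right)}}{212} + \frac{C}{-36}\right) + 228 = - 59 \left(\frac{0}{212} - \frac{222}{-36}\right) + 228 = - 59 \left(0 \cdot \frac{1}{212} - - \frac{37}{6}\right) + 228 = - 59 \left(0 + \frac{37}{6}\right) + 228 = \left(-59\right) \frac{37}{6} + 228 = - \frac{2183}{6} + 228 = - \frac{815}{6}$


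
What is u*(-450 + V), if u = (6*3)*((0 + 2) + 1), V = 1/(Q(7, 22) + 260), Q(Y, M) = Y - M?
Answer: -5953446/245 ≈ -24300.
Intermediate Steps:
V = 1/245 (V = 1/((7 - 1*22) + 260) = 1/((7 - 22) + 260) = 1/(-15 + 260) = 1/245 ≈ 0.0040816)
u = 54 (u = 18*(2 + 1) = 18*3 = 54)
u*(-450 + V) = 54*(-450 + 1/245) = 54*(-110249/245) = -5953446/245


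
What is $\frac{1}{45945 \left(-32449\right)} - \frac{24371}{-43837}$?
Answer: $\frac{36333975788318}{65355237723285} \approx 0.55595$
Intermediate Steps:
$\frac{1}{45945 \left(-32449\right)} - \frac{24371}{-43837} = \frac{1}{45945} \left(- \frac{1}{32449}\right) - - \frac{24371}{43837} = - \frac{1}{1490869305} + \frac{24371}{43837} = \frac{36333975788318}{65355237723285}$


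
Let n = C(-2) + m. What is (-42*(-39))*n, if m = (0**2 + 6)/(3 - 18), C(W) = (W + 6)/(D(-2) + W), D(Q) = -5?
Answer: -7956/5 ≈ -1591.2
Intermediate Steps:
C(W) = (6 + W)/(-5 + W) (C(W) = (W + 6)/(-5 + W) = (6 + W)/(-5 + W))
m = -2/5 (m = (0 + 6)/(-15) = 6*(-1/15) = -2/5 ≈ -0.40000)
n = -34/35 (n = (6 - 2)/(-5 - 2) - 2/5 = 4/(-7) - 2/5 = -1/7*4 - 2/5 = -4/7 - 2/5 = -34/35 ≈ -0.97143)
(-42*(-39))*n = -42*(-39)*(-34/35) = 1638*(-34/35) = -7956/5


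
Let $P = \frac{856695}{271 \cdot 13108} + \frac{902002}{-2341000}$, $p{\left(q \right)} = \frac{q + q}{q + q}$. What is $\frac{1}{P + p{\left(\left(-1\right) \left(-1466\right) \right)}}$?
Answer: $\frac{259870605875}{222413423202} \approx 1.1684$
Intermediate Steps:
$p{\left(q \right)} = 1$ ($p{\left(q \right)} = \frac{2 q}{2 q} = 2 q \frac{1}{2 q} = 1$)
$P = - \frac{37457182673}{259870605875}$ ($P = \frac{856695}{3552268} + 902002 \left(- \frac{1}{2341000}\right) = 856695 \cdot \frac{1}{3552268} - \frac{451001}{1170500} = \frac{856695}{3552268} - \frac{451001}{1170500} = - \frac{37457182673}{259870605875} \approx -0.14414$)
$\frac{1}{P + p{\left(\left(-1\right) \left(-1466\right) \right)}} = \frac{1}{- \frac{37457182673}{259870605875} + 1} = \frac{1}{\frac{222413423202}{259870605875}} = \frac{259870605875}{222413423202}$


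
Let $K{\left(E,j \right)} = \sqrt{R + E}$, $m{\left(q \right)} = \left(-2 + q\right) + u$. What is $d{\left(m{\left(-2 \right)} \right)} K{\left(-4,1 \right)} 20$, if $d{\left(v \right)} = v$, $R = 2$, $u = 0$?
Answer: $- 80 i \sqrt{2} \approx - 113.14 i$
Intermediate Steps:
$m{\left(q \right)} = -2 + q$ ($m{\left(q \right)} = \left(-2 + q\right) + 0 = -2 + q$)
$K{\left(E,j \right)} = \sqrt{2 + E}$
$d{\left(m{\left(-2 \right)} \right)} K{\left(-4,1 \right)} 20 = \left(-2 - 2\right) \sqrt{2 - 4} \cdot 20 = - 4 \sqrt{-2} \cdot 20 = - 4 i \sqrt{2} \cdot 20 = - 80 i \sqrt{2}$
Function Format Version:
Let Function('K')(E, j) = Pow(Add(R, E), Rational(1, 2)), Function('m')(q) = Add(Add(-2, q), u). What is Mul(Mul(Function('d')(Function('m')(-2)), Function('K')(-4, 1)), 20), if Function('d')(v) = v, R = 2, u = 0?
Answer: Mul(-80, I, Pow(2, Rational(1, 2))) ≈ Mul(-113.14, I)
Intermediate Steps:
Function('m')(q) = Add(-2, q) (Function('m')(q) = Add(Add(-2, q), 0) = Add(-2, q))
Function('K')(E, j) = Pow(Add(2, E), Rational(1, 2))
Mul(Mul(Function('d')(Function('m')(-2)), Function('K')(-4, 1)), 20) = Mul(Mul(Add(-2, -2), Pow(Add(2, -4), Rational(1, 2))), 20) = Mul(Mul(-4, Pow(-2, Rational(1, 2))), 20) = Mul(Mul(-4, Mul(I, Pow(2, Rational(1, 2)))), 20) = Mul(Mul(-4, I, Pow(2, Rational(1, 2))), 20) = Mul(-80, I, Pow(2, Rational(1, 2)))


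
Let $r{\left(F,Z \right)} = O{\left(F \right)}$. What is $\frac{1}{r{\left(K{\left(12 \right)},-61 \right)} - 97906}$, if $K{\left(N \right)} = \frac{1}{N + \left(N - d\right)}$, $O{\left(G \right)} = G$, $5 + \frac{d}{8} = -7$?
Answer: $- \frac{120}{11748719} \approx -1.0214 \cdot 10^{-5}$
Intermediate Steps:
$d = -96$ ($d = -40 + 8 \left(-7\right) = -40 - 56 = -96$)
$K{\left(N \right)} = \frac{1}{96 + 2 N}$ ($K{\left(N \right)} = \frac{1}{N + \left(N - -96\right)} = \frac{1}{N + \left(N + 96\right)} = \frac{1}{N + \left(96 + N\right)} = \frac{1}{96 + 2 N}$)
$r{\left(F,Z \right)} = F$
$\frac{1}{r{\left(K{\left(12 \right)},-61 \right)} - 97906} = \frac{1}{\frac{1}{2 \left(48 + 12\right)} - 97906} = \frac{1}{\frac{1}{2 \cdot 60} - 97906} = \frac{1}{\frac{1}{2} \cdot \frac{1}{60} - 97906} = \frac{1}{\frac{1}{120} - 97906} = \frac{1}{- \frac{11748719}{120}} = - \frac{120}{11748719}$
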